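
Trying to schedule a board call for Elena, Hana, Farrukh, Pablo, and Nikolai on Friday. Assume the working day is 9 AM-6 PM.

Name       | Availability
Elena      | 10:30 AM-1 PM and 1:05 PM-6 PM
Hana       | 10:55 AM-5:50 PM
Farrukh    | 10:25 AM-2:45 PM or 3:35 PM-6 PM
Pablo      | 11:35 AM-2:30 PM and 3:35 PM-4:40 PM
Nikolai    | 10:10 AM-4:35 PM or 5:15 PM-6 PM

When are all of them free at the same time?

11:35-13:00, 13:05-14:30, 15:35-16:35

Elena ∩ Hana: 10:55-13:00, 13:05-17:50.
Elena ∩ Hana ∩ Farrukh: 10:55-13:00, 13:05-14:45, 15:35-17:50.
Elena ∩ Hana ∩ Farrukh ∩ Pablo: 11:35-13:00, 13:05-14:30, 15:35-16:40.
Elena ∩ Hana ∩ Farrukh ∩ Pablo ∩ Nikolai: 11:35-13:00, 13:05-14:30, 15:35-16:35.
So the common availability across everyone is 11:35-13:00, 13:05-14:30, 15:35-16:35.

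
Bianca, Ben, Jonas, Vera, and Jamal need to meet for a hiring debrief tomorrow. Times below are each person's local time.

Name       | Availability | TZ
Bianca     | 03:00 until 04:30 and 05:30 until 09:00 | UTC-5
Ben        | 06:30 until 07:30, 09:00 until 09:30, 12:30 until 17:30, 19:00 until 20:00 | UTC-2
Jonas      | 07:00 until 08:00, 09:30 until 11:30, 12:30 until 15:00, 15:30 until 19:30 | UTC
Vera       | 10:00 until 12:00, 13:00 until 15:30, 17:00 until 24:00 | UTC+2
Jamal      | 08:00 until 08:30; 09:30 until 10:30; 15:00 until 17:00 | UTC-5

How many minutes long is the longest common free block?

0

Bianca in UTC: 08:00-09:30, 10:30-14:00 (add 5h to convert from UTC-5).
Ben in UTC: 08:30-09:30, 11:00-11:30, 14:30-19:30, 21:00-22:00 (add 2h to convert from UTC-2).
Jonas in UTC: 07:00-08:00, 09:30-11:30, 12:30-15:00, 15:30-19:30.
Vera in UTC: 08:00-10:00, 11:00-13:30, 15:00-22:00 (subtract 2h to convert from UTC+2).
Jamal in UTC: 13:00-13:30, 14:30-15:30, 20:00-22:00 (add 5h to convert from UTC-5).
Bianca ∩ Ben: 08:30-09:30, 11:00-11:30.
Bianca ∩ Ben ∩ Jonas: 11:00-11:30.
Bianca ∩ Ben ∩ Jonas ∩ Vera: 11:00-11:30.
Bianca ∩ Ben ∩ Jonas ∩ Vera ∩ Jamal: ∅.
There is no time when everyone is free.
No common window exists, so the longest block is 0 minutes.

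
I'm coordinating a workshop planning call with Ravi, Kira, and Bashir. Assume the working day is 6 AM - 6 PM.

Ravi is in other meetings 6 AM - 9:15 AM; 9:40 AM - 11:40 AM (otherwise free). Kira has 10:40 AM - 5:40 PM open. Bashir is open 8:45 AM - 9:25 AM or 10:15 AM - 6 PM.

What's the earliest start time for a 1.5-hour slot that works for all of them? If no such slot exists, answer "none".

Ravi free: 09:15-09:40, 11:40-18:00 (invert busy blocks within the working day).
Kira free: 10:40-17:40.
Bashir free: 08:45-09:25, 10:15-18:00.
Ravi ∩ Kira: 11:40-17:40.
Ravi ∩ Kira ∩ Bashir: 11:40-17:40.
So the common availability across everyone is 11:40-17:40.
The first common window of at least 90 minutes is 11:40-17:40, so the earliest start is 11:40.

11:40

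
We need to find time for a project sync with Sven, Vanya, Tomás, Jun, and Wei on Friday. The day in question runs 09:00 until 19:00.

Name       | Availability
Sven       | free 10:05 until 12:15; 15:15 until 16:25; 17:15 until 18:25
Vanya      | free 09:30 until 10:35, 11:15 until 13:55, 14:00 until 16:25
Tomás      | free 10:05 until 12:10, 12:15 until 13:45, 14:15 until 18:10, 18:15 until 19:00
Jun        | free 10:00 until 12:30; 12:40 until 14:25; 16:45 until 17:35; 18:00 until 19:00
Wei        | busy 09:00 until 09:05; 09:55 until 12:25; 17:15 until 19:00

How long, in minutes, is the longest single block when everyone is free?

0

Sven free: 10:05-12:15, 15:15-16:25, 17:15-18:25.
Vanya free: 09:30-10:35, 11:15-13:55, 14:00-16:25.
Tomás free: 10:05-12:10, 12:15-13:45, 14:15-18:10, 18:15-19:00.
Jun free: 10:00-12:30, 12:40-14:25, 16:45-17:35, 18:00-19:00.
Wei free: 09:05-09:55, 12:25-17:15 (invert busy blocks within the working day).
Sven ∩ Vanya: 10:05-10:35, 11:15-12:15, 15:15-16:25.
Sven ∩ Vanya ∩ Tomás: 10:05-10:35, 11:15-12:10, 15:15-16:25.
Sven ∩ Vanya ∩ Tomás ∩ Jun: 10:05-10:35, 11:15-12:10.
Sven ∩ Vanya ∩ Tomás ∩ Jun ∩ Wei: ∅.
There is no time when everyone is free.
No common window exists, so the longest block is 0 minutes.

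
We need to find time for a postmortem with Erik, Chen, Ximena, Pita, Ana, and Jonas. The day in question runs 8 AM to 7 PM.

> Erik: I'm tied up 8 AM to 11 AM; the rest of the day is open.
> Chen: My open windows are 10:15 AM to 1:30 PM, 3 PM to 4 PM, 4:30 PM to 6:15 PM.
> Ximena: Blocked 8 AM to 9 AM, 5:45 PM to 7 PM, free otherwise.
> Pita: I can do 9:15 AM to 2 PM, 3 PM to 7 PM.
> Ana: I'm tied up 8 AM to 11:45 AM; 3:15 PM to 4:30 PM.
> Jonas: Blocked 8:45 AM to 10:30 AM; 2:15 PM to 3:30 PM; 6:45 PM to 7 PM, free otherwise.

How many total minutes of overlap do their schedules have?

180

Erik free: 11:00-19:00 (invert busy blocks within the working day).
Chen free: 10:15-13:30, 15:00-16:00, 16:30-18:15.
Ximena free: 09:00-17:45 (invert busy blocks within the working day).
Pita free: 09:15-14:00, 15:00-19:00.
Ana free: 11:45-15:15, 16:30-19:00 (invert busy blocks within the working day).
Jonas free: 08:00-08:45, 10:30-14:15, 15:30-18:45 (invert busy blocks within the working day).
Erik ∩ Chen: 11:00-13:30, 15:00-16:00, 16:30-18:15.
Erik ∩ Chen ∩ Ximena: 11:00-13:30, 15:00-16:00, 16:30-17:45.
Erik ∩ Chen ∩ Ximena ∩ Pita: 11:00-13:30, 15:00-16:00, 16:30-17:45.
Erik ∩ Chen ∩ Ximena ∩ Pita ∩ Ana: 11:45-13:30, 15:00-15:15, 16:30-17:45.
Erik ∩ Chen ∩ Ximena ∩ Pita ∩ Ana ∩ Jonas: 11:45-13:30, 16:30-17:45.
So the common availability across everyone is 11:45-13:30, 16:30-17:45.
Summing the common windows: 105 + 75 = 180 minutes.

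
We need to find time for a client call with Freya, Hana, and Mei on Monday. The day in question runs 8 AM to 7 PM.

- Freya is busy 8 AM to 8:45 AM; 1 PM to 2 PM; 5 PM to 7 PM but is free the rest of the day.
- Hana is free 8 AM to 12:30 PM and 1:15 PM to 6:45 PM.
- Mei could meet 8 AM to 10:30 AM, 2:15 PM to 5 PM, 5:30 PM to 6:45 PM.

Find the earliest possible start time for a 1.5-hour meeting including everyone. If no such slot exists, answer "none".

08:45

Freya free: 08:45-13:00, 14:00-17:00 (invert busy blocks within the working day).
Hana free: 08:00-12:30, 13:15-18:45.
Mei free: 08:00-10:30, 14:15-17:00, 17:30-18:45.
Freya ∩ Hana: 08:45-12:30, 14:00-17:00.
Freya ∩ Hana ∩ Mei: 08:45-10:30, 14:15-17:00.
So the common availability across everyone is 08:45-10:30, 14:15-17:00.
The first common window of at least 90 minutes is 08:45-10:30, so the earliest start is 08:45.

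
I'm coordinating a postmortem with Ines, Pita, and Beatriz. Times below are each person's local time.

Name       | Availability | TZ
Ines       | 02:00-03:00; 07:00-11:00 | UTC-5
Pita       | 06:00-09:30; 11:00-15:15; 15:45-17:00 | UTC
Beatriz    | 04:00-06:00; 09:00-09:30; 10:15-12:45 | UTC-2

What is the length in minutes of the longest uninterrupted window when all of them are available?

150

Ines in UTC: 07:00-08:00, 12:00-16:00 (add 5h to convert from UTC-5).
Pita in UTC: 06:00-09:30, 11:00-15:15, 15:45-17:00.
Beatriz in UTC: 06:00-08:00, 11:00-11:30, 12:15-14:45 (add 2h to convert from UTC-2).
Ines ∩ Pita: 07:00-08:00, 12:00-15:15, 15:45-16:00.
Ines ∩ Pita ∩ Beatriz: 07:00-08:00, 12:15-14:45.
The longest is 12:15-14:45 at 150 minutes.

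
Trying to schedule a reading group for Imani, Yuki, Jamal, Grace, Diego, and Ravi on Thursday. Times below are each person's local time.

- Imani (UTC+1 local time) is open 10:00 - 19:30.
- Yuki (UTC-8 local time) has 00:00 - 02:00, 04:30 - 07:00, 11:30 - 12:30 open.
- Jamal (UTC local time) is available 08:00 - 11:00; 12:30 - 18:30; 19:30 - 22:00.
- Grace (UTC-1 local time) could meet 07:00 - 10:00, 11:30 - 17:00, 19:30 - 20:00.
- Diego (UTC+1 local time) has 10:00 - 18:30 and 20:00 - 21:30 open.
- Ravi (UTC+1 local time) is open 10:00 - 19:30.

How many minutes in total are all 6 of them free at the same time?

210

Imani in UTC: 09:00-18:30 (subtract 1h to convert from UTC+1).
Yuki in UTC: 08:00-10:00, 12:30-15:00, 19:30-20:30 (add 8h to convert from UTC-8).
Jamal in UTC: 08:00-11:00, 12:30-18:30, 19:30-22:00.
Grace in UTC: 08:00-11:00, 12:30-18:00, 20:30-21:00 (add 1h to convert from UTC-1).
Diego in UTC: 09:00-17:30, 19:00-20:30 (subtract 1h to convert from UTC+1).
Ravi in UTC: 09:00-18:30 (subtract 1h to convert from UTC+1).
Imani ∩ Yuki: 09:00-10:00, 12:30-15:00.
Imani ∩ Yuki ∩ Jamal: 09:00-10:00, 12:30-15:00.
Imani ∩ Yuki ∩ Jamal ∩ Grace: 09:00-10:00, 12:30-15:00.
Imani ∩ Yuki ∩ Jamal ∩ Grace ∩ Diego: 09:00-10:00, 12:30-15:00.
Imani ∩ Yuki ∩ Jamal ∩ Grace ∩ Diego ∩ Ravi: 09:00-10:00, 12:30-15:00.
Summing the common windows: 60 + 150 = 210 minutes.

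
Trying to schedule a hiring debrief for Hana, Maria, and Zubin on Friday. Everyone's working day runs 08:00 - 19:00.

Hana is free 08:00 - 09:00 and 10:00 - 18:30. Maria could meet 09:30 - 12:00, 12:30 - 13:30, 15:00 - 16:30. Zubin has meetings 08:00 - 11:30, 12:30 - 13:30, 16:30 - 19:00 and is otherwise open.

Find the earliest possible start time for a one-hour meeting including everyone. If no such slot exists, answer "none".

15:00

Hana free: 08:00-09:00, 10:00-18:30.
Maria free: 09:30-12:00, 12:30-13:30, 15:00-16:30.
Zubin free: 11:30-12:30, 13:30-16:30 (invert busy blocks within the working day).
Hana ∩ Maria: 10:00-12:00, 12:30-13:30, 15:00-16:30.
Hana ∩ Maria ∩ Zubin: 11:30-12:00, 15:00-16:30.
The first common window of at least 60 minutes is 15:00-16:30, so the earliest start is 15:00.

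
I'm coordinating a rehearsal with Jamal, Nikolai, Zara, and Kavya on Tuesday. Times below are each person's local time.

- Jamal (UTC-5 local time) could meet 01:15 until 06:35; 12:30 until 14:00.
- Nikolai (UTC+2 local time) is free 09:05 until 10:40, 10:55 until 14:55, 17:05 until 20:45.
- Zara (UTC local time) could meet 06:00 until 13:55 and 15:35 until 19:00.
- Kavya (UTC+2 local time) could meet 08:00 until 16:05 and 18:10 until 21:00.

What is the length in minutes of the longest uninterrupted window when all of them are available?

Jamal in UTC: 06:15-11:35, 17:30-19:00 (add 5h to convert from UTC-5).
Nikolai in UTC: 07:05-08:40, 08:55-12:55, 15:05-18:45 (subtract 2h to convert from UTC+2).
Zara in UTC: 06:00-13:55, 15:35-19:00.
Kavya in UTC: 06:00-14:05, 16:10-19:00 (subtract 2h to convert from UTC+2).
Jamal ∩ Nikolai: 07:05-08:40, 08:55-11:35, 17:30-18:45.
Jamal ∩ Nikolai ∩ Zara: 07:05-08:40, 08:55-11:35, 17:30-18:45.
Jamal ∩ Nikolai ∩ Zara ∩ Kavya: 07:05-08:40, 08:55-11:35, 17:30-18:45.
The longest is 08:55-11:35 at 160 minutes.

160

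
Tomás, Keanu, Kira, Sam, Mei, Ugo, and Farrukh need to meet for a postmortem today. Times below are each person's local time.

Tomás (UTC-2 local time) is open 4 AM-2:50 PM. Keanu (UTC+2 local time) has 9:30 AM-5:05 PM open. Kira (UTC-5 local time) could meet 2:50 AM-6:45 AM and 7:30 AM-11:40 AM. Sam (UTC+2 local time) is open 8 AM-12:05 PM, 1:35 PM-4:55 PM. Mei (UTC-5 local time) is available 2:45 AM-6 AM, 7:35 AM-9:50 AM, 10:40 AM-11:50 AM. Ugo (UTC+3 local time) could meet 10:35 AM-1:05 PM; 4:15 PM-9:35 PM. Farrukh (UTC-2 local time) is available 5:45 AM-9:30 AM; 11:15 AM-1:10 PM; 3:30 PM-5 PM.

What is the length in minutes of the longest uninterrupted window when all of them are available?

135

Tomás in UTC: 06:00-16:50 (add 2h to convert from UTC-2).
Keanu in UTC: 07:30-15:05 (subtract 2h to convert from UTC+2).
Kira in UTC: 07:50-11:45, 12:30-16:40 (add 5h to convert from UTC-5).
Sam in UTC: 06:00-10:05, 11:35-14:55 (subtract 2h to convert from UTC+2).
Mei in UTC: 07:45-11:00, 12:35-14:50, 15:40-16:50 (add 5h to convert from UTC-5).
Ugo in UTC: 07:35-10:05, 13:15-18:35 (subtract 3h to convert from UTC+3).
Farrukh in UTC: 07:45-11:30, 13:15-15:10, 17:30-19:00 (add 2h to convert from UTC-2).
Tomás ∩ Keanu: 07:30-15:05.
Tomás ∩ Keanu ∩ Kira: 07:50-11:45, 12:30-15:05.
Tomás ∩ Keanu ∩ Kira ∩ Sam: 07:50-10:05, 11:35-11:45, 12:30-14:55.
Tomás ∩ Keanu ∩ Kira ∩ Sam ∩ Mei: 07:50-10:05, 12:35-14:50.
Tomás ∩ Keanu ∩ Kira ∩ Sam ∩ Mei ∩ Ugo: 07:50-10:05, 13:15-14:50.
Tomás ∩ Keanu ∩ Kira ∩ Sam ∩ Mei ∩ Ugo ∩ Farrukh: 07:50-10:05, 13:15-14:50.
Those are the intersection windows.
The longest is 07:50-10:05 at 135 minutes.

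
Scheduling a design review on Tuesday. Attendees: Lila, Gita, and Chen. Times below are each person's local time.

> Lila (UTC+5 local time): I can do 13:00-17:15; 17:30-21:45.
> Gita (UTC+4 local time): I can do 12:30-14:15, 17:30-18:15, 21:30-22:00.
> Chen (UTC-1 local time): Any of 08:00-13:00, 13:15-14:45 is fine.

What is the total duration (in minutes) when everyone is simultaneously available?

Lila in UTC: 08:00-12:15, 12:30-16:45 (subtract 5h to convert from UTC+5).
Gita in UTC: 08:30-10:15, 13:30-14:15, 17:30-18:00 (subtract 4h to convert from UTC+4).
Chen in UTC: 09:00-14:00, 14:15-15:45 (add 1h to convert from UTC-1).
Lila ∩ Gita: 08:30-10:15, 13:30-14:15.
Lila ∩ Gita ∩ Chen: 09:00-10:15, 13:30-14:00.
Summing the common windows: 75 + 30 = 105 minutes.

105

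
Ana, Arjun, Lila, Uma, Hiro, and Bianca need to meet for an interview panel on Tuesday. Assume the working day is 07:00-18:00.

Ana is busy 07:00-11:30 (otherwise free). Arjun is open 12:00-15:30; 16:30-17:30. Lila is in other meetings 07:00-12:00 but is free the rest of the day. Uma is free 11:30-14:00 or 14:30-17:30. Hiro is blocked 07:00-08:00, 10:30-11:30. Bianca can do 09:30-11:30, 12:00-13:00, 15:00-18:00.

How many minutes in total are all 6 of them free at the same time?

Ana free: 11:30-18:00 (invert busy blocks within the working day).
Arjun free: 12:00-15:30, 16:30-17:30.
Lila free: 12:00-18:00 (invert busy blocks within the working day).
Uma free: 11:30-14:00, 14:30-17:30.
Hiro free: 08:00-10:30, 11:30-18:00 (invert busy blocks within the working day).
Bianca free: 09:30-11:30, 12:00-13:00, 15:00-18:00.
Ana ∩ Arjun: 12:00-15:30, 16:30-17:30.
Ana ∩ Arjun ∩ Lila: 12:00-15:30, 16:30-17:30.
Ana ∩ Arjun ∩ Lila ∩ Uma: 12:00-14:00, 14:30-15:30, 16:30-17:30.
Ana ∩ Arjun ∩ Lila ∩ Uma ∩ Hiro: 12:00-14:00, 14:30-15:30, 16:30-17:30.
Ana ∩ Arjun ∩ Lila ∩ Uma ∩ Hiro ∩ Bianca: 12:00-13:00, 15:00-15:30, 16:30-17:30.
Those are the intersection windows.
Summing the common windows: 60 + 30 + 60 = 150 minutes.

150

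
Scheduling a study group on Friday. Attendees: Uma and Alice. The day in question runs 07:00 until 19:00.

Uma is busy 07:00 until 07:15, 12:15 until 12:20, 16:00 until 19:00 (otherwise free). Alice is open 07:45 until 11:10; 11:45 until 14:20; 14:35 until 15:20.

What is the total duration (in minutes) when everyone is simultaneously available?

Uma free: 07:15-12:15, 12:20-16:00 (invert busy blocks within the working day).
Alice free: 07:45-11:10, 11:45-14:20, 14:35-15:20.
Uma ∩ Alice: 07:45-11:10, 11:45-12:15, 12:20-14:20, 14:35-15:20.
Those are the intersection windows.
Summing the common windows: 205 + 30 + 120 + 45 = 400 minutes.

400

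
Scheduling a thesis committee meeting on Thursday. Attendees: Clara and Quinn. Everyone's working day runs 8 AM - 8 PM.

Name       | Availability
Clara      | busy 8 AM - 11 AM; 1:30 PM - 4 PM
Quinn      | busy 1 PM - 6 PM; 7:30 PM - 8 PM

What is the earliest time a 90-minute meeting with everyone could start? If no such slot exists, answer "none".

11:00

Clara free: 11:00-13:30, 16:00-20:00 (invert busy blocks within the working day).
Quinn free: 08:00-13:00, 18:00-19:30 (invert busy blocks within the working day).
Clara ∩ Quinn: 11:00-13:00, 18:00-19:30.
The first common window of at least 90 minutes is 11:00-13:00, so the earliest start is 11:00.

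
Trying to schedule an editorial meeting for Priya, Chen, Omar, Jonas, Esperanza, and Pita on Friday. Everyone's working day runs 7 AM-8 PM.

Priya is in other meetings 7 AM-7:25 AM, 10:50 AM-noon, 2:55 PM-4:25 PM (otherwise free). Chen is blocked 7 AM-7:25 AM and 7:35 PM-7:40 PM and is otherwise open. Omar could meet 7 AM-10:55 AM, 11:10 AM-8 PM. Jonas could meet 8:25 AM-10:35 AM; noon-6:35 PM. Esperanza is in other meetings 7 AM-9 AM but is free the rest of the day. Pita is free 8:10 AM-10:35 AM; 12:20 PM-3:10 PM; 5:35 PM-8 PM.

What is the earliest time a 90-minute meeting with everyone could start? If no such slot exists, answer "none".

09:00

Priya free: 07:25-10:50, 12:00-14:55, 16:25-20:00 (invert busy blocks within the working day).
Chen free: 07:25-19:35, 19:40-20:00 (invert busy blocks within the working day).
Omar free: 07:00-10:55, 11:10-20:00.
Jonas free: 08:25-10:35, 12:00-18:35.
Esperanza free: 09:00-20:00 (invert busy blocks within the working day).
Pita free: 08:10-10:35, 12:20-15:10, 17:35-20:00.
Priya ∩ Chen: 07:25-10:50, 12:00-14:55, 16:25-19:35, 19:40-20:00.
Priya ∩ Chen ∩ Omar: 07:25-10:50, 12:00-14:55, 16:25-19:35, 19:40-20:00.
Priya ∩ Chen ∩ Omar ∩ Jonas: 08:25-10:35, 12:00-14:55, 16:25-18:35.
Priya ∩ Chen ∩ Omar ∩ Jonas ∩ Esperanza: 09:00-10:35, 12:00-14:55, 16:25-18:35.
Priya ∩ Chen ∩ Omar ∩ Jonas ∩ Esperanza ∩ Pita: 09:00-10:35, 12:20-14:55, 17:35-18:35.
So the common availability across everyone is 09:00-10:35, 12:20-14:55, 17:35-18:35.
The first common window of at least 90 minutes is 09:00-10:35, so the earliest start is 09:00.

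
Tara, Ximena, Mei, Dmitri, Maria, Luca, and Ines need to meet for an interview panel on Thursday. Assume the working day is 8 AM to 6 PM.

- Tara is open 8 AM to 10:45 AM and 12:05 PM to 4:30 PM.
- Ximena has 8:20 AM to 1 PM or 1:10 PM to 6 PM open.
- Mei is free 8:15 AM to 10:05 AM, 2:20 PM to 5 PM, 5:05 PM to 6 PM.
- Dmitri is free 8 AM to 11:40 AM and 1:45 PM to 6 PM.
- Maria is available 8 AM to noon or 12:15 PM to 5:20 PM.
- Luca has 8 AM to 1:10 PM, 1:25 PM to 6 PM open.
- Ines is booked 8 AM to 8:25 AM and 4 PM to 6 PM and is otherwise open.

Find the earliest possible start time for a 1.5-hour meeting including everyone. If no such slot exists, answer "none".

08:25

Tara free: 08:00-10:45, 12:05-16:30.
Ximena free: 08:20-13:00, 13:10-18:00.
Mei free: 08:15-10:05, 14:20-17:00, 17:05-18:00.
Dmitri free: 08:00-11:40, 13:45-18:00.
Maria free: 08:00-12:00, 12:15-17:20.
Luca free: 08:00-13:10, 13:25-18:00.
Ines free: 08:25-16:00 (invert busy blocks within the working day).
Tara ∩ Ximena: 08:20-10:45, 12:05-13:00, 13:10-16:30.
Tara ∩ Ximena ∩ Mei: 08:20-10:05, 14:20-16:30.
Tara ∩ Ximena ∩ Mei ∩ Dmitri: 08:20-10:05, 14:20-16:30.
Tara ∩ Ximena ∩ Mei ∩ Dmitri ∩ Maria: 08:20-10:05, 14:20-16:30.
Tara ∩ Ximena ∩ Mei ∩ Dmitri ∩ Maria ∩ Luca: 08:20-10:05, 14:20-16:30.
Tara ∩ Ximena ∩ Mei ∩ Dmitri ∩ Maria ∩ Luca ∩ Ines: 08:25-10:05, 14:20-16:00.
The first common window of at least 90 minutes is 08:25-10:05, so the earliest start is 08:25.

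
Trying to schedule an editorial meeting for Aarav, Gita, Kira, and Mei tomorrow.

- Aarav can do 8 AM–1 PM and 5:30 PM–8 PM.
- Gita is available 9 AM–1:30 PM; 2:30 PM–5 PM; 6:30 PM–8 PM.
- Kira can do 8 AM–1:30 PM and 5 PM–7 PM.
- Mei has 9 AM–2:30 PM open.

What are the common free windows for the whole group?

Aarav ∩ Gita: 09:00-13:00, 18:30-20:00.
Aarav ∩ Gita ∩ Kira: 09:00-13:00, 18:30-19:00.
Aarav ∩ Gita ∩ Kira ∩ Mei: 09:00-13:00.
Those are the intersection windows.

09:00-13:00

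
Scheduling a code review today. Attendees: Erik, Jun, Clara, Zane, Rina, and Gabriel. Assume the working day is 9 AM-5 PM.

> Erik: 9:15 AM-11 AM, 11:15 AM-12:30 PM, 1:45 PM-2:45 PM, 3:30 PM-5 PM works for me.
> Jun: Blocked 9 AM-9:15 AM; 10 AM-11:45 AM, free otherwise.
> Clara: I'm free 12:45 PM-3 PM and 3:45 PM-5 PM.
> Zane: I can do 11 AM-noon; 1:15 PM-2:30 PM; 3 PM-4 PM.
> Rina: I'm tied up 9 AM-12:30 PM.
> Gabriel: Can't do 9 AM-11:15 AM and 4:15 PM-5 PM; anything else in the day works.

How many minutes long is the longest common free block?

45

Erik free: 09:15-11:00, 11:15-12:30, 13:45-14:45, 15:30-17:00.
Jun free: 09:15-10:00, 11:45-17:00 (invert busy blocks within the working day).
Clara free: 12:45-15:00, 15:45-17:00.
Zane free: 11:00-12:00, 13:15-14:30, 15:00-16:00.
Rina free: 12:30-17:00 (invert busy blocks within the working day).
Gabriel free: 11:15-16:15 (invert busy blocks within the working day).
Erik ∩ Jun: 09:15-10:00, 11:45-12:30, 13:45-14:45, 15:30-17:00.
Erik ∩ Jun ∩ Clara: 13:45-14:45, 15:45-17:00.
Erik ∩ Jun ∩ Clara ∩ Zane: 13:45-14:30, 15:45-16:00.
Erik ∩ Jun ∩ Clara ∩ Zane ∩ Rina: 13:45-14:30, 15:45-16:00.
Erik ∩ Jun ∩ Clara ∩ Zane ∩ Rina ∩ Gabriel: 13:45-14:30, 15:45-16:00.
So the common availability across everyone is 13:45-14:30, 15:45-16:00.
The longest is 13:45-14:30 at 45 minutes.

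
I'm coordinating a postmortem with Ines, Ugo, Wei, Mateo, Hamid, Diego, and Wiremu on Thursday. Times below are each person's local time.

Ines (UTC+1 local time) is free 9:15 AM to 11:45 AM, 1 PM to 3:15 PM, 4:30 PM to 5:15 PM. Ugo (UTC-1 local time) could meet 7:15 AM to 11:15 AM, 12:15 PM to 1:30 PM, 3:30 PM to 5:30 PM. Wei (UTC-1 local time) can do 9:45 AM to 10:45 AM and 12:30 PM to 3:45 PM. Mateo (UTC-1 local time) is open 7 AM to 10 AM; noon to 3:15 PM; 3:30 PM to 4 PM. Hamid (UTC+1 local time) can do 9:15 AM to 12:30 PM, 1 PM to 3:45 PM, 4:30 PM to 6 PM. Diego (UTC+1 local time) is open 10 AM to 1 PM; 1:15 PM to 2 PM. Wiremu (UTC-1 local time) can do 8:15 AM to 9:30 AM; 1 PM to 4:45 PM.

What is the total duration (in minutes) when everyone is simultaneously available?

Ines in UTC: 08:15-10:45, 12:00-14:15, 15:30-16:15 (subtract 1h to convert from UTC+1).
Ugo in UTC: 08:15-12:15, 13:15-14:30, 16:30-18:30 (add 1h to convert from UTC-1).
Wei in UTC: 10:45-11:45, 13:30-16:45 (add 1h to convert from UTC-1).
Mateo in UTC: 08:00-11:00, 13:00-16:15, 16:30-17:00 (add 1h to convert from UTC-1).
Hamid in UTC: 08:15-11:30, 12:00-14:45, 15:30-17:00 (subtract 1h to convert from UTC+1).
Diego in UTC: 09:00-12:00, 12:15-13:00 (subtract 1h to convert from UTC+1).
Wiremu in UTC: 09:15-10:30, 14:00-17:45 (add 1h to convert from UTC-1).
Ines ∩ Ugo: 08:15-10:45, 12:00-12:15, 13:15-14:15.
Ines ∩ Ugo ∩ Wei: 13:30-14:15.
Ines ∩ Ugo ∩ Wei ∩ Mateo: 13:30-14:15.
Ines ∩ Ugo ∩ Wei ∩ Mateo ∩ Hamid: 13:30-14:15.
Ines ∩ Ugo ∩ Wei ∩ Mateo ∩ Hamid ∩ Diego: ∅.
Ines ∩ Ugo ∩ Wei ∩ Mateo ∩ Hamid ∩ Diego ∩ Wiremu: ∅.
There is no time when everyone is free.
There is no common window, so the total is 0 minutes.

0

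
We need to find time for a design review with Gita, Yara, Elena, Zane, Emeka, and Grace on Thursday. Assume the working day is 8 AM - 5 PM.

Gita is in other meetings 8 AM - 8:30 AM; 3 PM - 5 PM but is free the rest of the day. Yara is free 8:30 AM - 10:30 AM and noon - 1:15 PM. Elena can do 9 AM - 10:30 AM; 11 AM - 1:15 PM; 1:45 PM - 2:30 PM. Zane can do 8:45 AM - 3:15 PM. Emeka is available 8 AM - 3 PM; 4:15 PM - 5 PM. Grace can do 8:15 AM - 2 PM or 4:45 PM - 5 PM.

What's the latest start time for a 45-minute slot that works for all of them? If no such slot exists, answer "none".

12:30

Gita free: 08:30-15:00 (invert busy blocks within the working day).
Yara free: 08:30-10:30, 12:00-13:15.
Elena free: 09:00-10:30, 11:00-13:15, 13:45-14:30.
Zane free: 08:45-15:15.
Emeka free: 08:00-15:00, 16:15-17:00.
Grace free: 08:15-14:00, 16:45-17:00.
Gita ∩ Yara: 08:30-10:30, 12:00-13:15.
Gita ∩ Yara ∩ Elena: 09:00-10:30, 12:00-13:15.
Gita ∩ Yara ∩ Elena ∩ Zane: 09:00-10:30, 12:00-13:15.
Gita ∩ Yara ∩ Elena ∩ Zane ∩ Emeka: 09:00-10:30, 12:00-13:15.
Gita ∩ Yara ∩ Elena ∩ Zane ∩ Emeka ∩ Grace: 09:00-10:30, 12:00-13:15.
The last common window of at least 45 minutes is 12:00-13:15; a 45-minute meeting can start as late as 12:30 and still end by 13:15.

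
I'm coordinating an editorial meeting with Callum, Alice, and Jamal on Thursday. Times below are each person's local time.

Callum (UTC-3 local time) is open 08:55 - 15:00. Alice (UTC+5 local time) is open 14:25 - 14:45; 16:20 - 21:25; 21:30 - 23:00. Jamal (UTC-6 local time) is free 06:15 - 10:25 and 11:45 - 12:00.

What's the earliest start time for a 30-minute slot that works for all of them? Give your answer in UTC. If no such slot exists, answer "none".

Callum in UTC: 11:55-18:00 (add 3h to convert from UTC-3).
Alice in UTC: 09:25-09:45, 11:20-16:25, 16:30-18:00 (subtract 5h to convert from UTC+5).
Jamal in UTC: 12:15-16:25, 17:45-18:00 (add 6h to convert from UTC-6).
Callum ∩ Alice: 11:55-16:25, 16:30-18:00.
Callum ∩ Alice ∩ Jamal: 12:15-16:25, 17:45-18:00.
Those are the intersection windows.
The first common window of at least 30 minutes is 12:15-16:25, so the earliest start is 12:15.

12:15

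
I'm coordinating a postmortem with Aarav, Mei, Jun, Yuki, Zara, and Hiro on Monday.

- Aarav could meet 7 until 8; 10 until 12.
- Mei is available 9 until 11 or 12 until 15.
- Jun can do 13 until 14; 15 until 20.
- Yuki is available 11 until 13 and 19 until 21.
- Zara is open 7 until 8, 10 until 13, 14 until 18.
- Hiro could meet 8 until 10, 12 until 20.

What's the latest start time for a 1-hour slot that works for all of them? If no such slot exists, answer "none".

none

Aarav ∩ Mei: 10:00-11:00.
Aarav ∩ Mei ∩ Jun: ∅.
Aarav ∩ Mei ∩ Jun ∩ Yuki: ∅.
Aarav ∩ Mei ∩ Jun ∩ Yuki ∩ Zara: ∅.
Aarav ∩ Mei ∩ Jun ∩ Yuki ∩ Zara ∩ Hiro: ∅.
There is no time when everyone is free.
No common window is at least 60 minutes long.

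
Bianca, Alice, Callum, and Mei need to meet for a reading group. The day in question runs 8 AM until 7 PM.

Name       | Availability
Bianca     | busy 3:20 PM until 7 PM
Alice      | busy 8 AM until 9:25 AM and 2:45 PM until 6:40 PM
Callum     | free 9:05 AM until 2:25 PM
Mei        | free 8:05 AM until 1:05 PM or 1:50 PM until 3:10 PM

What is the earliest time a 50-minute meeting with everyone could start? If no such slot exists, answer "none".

09:25

Bianca free: 08:00-15:20 (invert busy blocks within the working day).
Alice free: 09:25-14:45, 18:40-19:00 (invert busy blocks within the working day).
Callum free: 09:05-14:25.
Mei free: 08:05-13:05, 13:50-15:10.
Bianca ∩ Alice: 09:25-14:45.
Bianca ∩ Alice ∩ Callum: 09:25-14:25.
Bianca ∩ Alice ∩ Callum ∩ Mei: 09:25-13:05, 13:50-14:25.
So the common availability across everyone is 09:25-13:05, 13:50-14:25.
The first common window of at least 50 minutes is 09:25-13:05, so the earliest start is 09:25.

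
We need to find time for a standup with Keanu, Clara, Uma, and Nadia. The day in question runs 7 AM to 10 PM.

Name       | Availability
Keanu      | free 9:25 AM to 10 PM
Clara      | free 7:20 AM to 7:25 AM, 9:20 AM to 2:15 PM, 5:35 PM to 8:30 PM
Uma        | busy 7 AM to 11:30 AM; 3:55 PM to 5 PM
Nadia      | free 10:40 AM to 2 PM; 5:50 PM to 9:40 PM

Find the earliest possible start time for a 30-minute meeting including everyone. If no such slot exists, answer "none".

11:30

Keanu free: 09:25-22:00.
Clara free: 07:20-07:25, 09:20-14:15, 17:35-20:30.
Uma free: 11:30-15:55, 17:00-22:00 (invert busy blocks within the working day).
Nadia free: 10:40-14:00, 17:50-21:40.
Keanu ∩ Clara: 09:25-14:15, 17:35-20:30.
Keanu ∩ Clara ∩ Uma: 11:30-14:15, 17:35-20:30.
Keanu ∩ Clara ∩ Uma ∩ Nadia: 11:30-14:00, 17:50-20:30.
Those are the intersection windows.
The first common window of at least 30 minutes is 11:30-14:00, so the earliest start is 11:30.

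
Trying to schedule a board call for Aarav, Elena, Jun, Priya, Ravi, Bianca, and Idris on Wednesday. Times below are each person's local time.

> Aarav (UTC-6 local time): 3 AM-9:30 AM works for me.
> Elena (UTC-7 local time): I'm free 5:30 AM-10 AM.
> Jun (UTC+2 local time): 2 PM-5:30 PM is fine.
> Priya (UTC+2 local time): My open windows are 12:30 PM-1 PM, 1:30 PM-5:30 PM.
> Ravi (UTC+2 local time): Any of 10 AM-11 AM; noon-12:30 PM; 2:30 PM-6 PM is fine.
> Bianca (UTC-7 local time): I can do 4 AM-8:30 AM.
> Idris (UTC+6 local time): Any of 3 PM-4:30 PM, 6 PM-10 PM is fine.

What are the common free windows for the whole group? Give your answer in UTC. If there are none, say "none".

Aarav in UTC: 09:00-15:30 (add 6h to convert from UTC-6).
Elena in UTC: 12:30-17:00 (add 7h to convert from UTC-7).
Jun in UTC: 12:00-15:30 (subtract 2h to convert from UTC+2).
Priya in UTC: 10:30-11:00, 11:30-15:30 (subtract 2h to convert from UTC+2).
Ravi in UTC: 08:00-09:00, 10:00-10:30, 12:30-16:00 (subtract 2h to convert from UTC+2).
Bianca in UTC: 11:00-15:30 (add 7h to convert from UTC-7).
Idris in UTC: 09:00-10:30, 12:00-16:00 (subtract 6h to convert from UTC+6).
Aarav ∩ Elena: 12:30-15:30.
Aarav ∩ Elena ∩ Jun: 12:30-15:30.
Aarav ∩ Elena ∩ Jun ∩ Priya: 12:30-15:30.
Aarav ∩ Elena ∩ Jun ∩ Priya ∩ Ravi: 12:30-15:30.
Aarav ∩ Elena ∩ Jun ∩ Priya ∩ Ravi ∩ Bianca: 12:30-15:30.
Aarav ∩ Elena ∩ Jun ∩ Priya ∩ Ravi ∩ Bianca ∩ Idris: 12:30-15:30.

12:30-15:30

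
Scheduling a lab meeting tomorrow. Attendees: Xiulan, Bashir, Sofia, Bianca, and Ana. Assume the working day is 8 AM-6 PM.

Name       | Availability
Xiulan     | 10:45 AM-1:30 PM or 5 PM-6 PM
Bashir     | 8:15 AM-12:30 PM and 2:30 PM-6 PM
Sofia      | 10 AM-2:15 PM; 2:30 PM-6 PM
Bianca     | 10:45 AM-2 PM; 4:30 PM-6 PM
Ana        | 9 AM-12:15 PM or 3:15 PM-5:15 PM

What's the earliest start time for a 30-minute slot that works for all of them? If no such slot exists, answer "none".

Xiulan ∩ Bashir: 10:45-12:30, 17:00-18:00.
Xiulan ∩ Bashir ∩ Sofia: 10:45-12:30, 17:00-18:00.
Xiulan ∩ Bashir ∩ Sofia ∩ Bianca: 10:45-12:30, 17:00-18:00.
Xiulan ∩ Bashir ∩ Sofia ∩ Bianca ∩ Ana: 10:45-12:15, 17:00-17:15.
The first common window of at least 30 minutes is 10:45-12:15, so the earliest start is 10:45.

10:45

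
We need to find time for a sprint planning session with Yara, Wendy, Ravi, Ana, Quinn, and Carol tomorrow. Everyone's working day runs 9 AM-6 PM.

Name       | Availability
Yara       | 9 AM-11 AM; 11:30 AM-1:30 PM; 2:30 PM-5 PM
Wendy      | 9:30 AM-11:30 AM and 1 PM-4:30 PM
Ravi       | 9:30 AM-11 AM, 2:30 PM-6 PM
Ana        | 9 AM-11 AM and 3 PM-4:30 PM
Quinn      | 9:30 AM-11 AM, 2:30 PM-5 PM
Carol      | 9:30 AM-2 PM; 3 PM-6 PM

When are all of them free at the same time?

09:30-11:00, 15:00-16:30

Yara ∩ Wendy: 09:30-11:00, 13:00-13:30, 14:30-16:30.
Yara ∩ Wendy ∩ Ravi: 09:30-11:00, 14:30-16:30.
Yara ∩ Wendy ∩ Ravi ∩ Ana: 09:30-11:00, 15:00-16:30.
Yara ∩ Wendy ∩ Ravi ∩ Ana ∩ Quinn: 09:30-11:00, 15:00-16:30.
Yara ∩ Wendy ∩ Ravi ∩ Ana ∩ Quinn ∩ Carol: 09:30-11:00, 15:00-16:30.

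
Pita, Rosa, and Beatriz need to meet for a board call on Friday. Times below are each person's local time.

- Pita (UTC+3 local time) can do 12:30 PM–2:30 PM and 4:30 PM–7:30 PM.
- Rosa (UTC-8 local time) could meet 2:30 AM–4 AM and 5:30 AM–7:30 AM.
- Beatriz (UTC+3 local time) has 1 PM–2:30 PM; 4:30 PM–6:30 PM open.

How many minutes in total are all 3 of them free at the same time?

Pita in UTC: 09:30-11:30, 13:30-16:30 (subtract 3h to convert from UTC+3).
Rosa in UTC: 10:30-12:00, 13:30-15:30 (add 8h to convert from UTC-8).
Beatriz in UTC: 10:00-11:30, 13:30-15:30 (subtract 3h to convert from UTC+3).
Pita ∩ Rosa: 10:30-11:30, 13:30-15:30.
Pita ∩ Rosa ∩ Beatriz: 10:30-11:30, 13:30-15:30.
Summing the common windows: 60 + 120 = 180 minutes.

180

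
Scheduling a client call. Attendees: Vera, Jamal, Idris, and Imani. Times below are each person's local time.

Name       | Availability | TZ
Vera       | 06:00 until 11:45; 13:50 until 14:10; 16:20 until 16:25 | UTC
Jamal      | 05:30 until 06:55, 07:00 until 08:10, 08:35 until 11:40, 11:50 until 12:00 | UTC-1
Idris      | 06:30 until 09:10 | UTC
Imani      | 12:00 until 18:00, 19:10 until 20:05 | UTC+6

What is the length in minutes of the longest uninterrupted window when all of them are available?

85

Vera in UTC: 06:00-11:45, 13:50-14:10, 16:20-16:25.
Jamal in UTC: 06:30-07:55, 08:00-09:10, 09:35-12:40, 12:50-13:00 (add 1h to convert from UTC-1).
Idris in UTC: 06:30-09:10.
Imani in UTC: 06:00-12:00, 13:10-14:05 (subtract 6h to convert from UTC+6).
Vera ∩ Jamal: 06:30-07:55, 08:00-09:10, 09:35-11:45.
Vera ∩ Jamal ∩ Idris: 06:30-07:55, 08:00-09:10.
Vera ∩ Jamal ∩ Idris ∩ Imani: 06:30-07:55, 08:00-09:10.
The longest is 06:30-07:55 at 85 minutes.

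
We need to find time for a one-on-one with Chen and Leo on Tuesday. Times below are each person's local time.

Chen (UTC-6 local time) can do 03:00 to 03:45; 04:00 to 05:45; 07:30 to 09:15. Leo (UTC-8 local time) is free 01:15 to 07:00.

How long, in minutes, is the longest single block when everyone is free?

Chen in UTC: 09:00-09:45, 10:00-11:45, 13:30-15:15 (add 6h to convert from UTC-6).
Leo in UTC: 09:15-15:00 (add 8h to convert from UTC-8).
Chen ∩ Leo: 09:15-09:45, 10:00-11:45, 13:30-15:00.
The longest is 10:00-11:45 at 105 minutes.

105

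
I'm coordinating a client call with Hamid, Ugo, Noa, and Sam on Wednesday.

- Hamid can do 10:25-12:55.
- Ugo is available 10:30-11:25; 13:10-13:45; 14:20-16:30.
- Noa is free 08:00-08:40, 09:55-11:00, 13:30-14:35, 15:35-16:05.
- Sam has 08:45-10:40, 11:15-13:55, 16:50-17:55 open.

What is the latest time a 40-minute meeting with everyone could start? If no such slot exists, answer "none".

Hamid ∩ Ugo: 10:30-11:25.
Hamid ∩ Ugo ∩ Noa: 10:30-11:00.
Hamid ∩ Ugo ∩ Noa ∩ Sam: 10:30-10:40.
So the common availability across everyone is 10:30-10:40.
No common window is at least 40 minutes long.

none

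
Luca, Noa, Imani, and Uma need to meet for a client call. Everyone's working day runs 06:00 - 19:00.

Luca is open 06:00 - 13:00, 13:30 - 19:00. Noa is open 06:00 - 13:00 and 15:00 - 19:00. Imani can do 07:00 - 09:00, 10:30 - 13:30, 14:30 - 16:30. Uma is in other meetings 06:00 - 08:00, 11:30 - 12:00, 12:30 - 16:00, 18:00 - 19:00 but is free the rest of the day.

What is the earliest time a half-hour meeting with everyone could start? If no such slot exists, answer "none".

08:00

Luca free: 06:00-13:00, 13:30-19:00.
Noa free: 06:00-13:00, 15:00-19:00.
Imani free: 07:00-09:00, 10:30-13:30, 14:30-16:30.
Uma free: 08:00-11:30, 12:00-12:30, 16:00-18:00 (invert busy blocks within the working day).
Luca ∩ Noa: 06:00-13:00, 15:00-19:00.
Luca ∩ Noa ∩ Imani: 07:00-09:00, 10:30-13:00, 15:00-16:30.
Luca ∩ Noa ∩ Imani ∩ Uma: 08:00-09:00, 10:30-11:30, 12:00-12:30, 16:00-16:30.
So the common availability across everyone is 08:00-09:00, 10:30-11:30, 12:00-12:30, 16:00-16:30.
The first common window of at least 30 minutes is 08:00-09:00, so the earliest start is 08:00.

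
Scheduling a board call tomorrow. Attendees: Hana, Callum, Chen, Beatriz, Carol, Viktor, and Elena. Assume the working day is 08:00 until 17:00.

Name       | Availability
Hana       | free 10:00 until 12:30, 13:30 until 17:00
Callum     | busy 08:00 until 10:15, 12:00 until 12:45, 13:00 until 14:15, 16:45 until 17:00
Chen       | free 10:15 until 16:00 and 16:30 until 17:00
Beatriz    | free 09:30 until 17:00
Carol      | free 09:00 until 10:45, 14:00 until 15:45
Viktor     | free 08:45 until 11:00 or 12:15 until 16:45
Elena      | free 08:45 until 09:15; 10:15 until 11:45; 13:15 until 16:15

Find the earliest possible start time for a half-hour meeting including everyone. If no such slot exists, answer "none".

10:15

Hana free: 10:00-12:30, 13:30-17:00.
Callum free: 10:15-12:00, 12:45-13:00, 14:15-16:45 (invert busy blocks within the working day).
Chen free: 10:15-16:00, 16:30-17:00.
Beatriz free: 09:30-17:00.
Carol free: 09:00-10:45, 14:00-15:45.
Viktor free: 08:45-11:00, 12:15-16:45.
Elena free: 08:45-09:15, 10:15-11:45, 13:15-16:15.
Hana ∩ Callum: 10:15-12:00, 14:15-16:45.
Hana ∩ Callum ∩ Chen: 10:15-12:00, 14:15-16:00, 16:30-16:45.
Hana ∩ Callum ∩ Chen ∩ Beatriz: 10:15-12:00, 14:15-16:00, 16:30-16:45.
Hana ∩ Callum ∩ Chen ∩ Beatriz ∩ Carol: 10:15-10:45, 14:15-15:45.
Hana ∩ Callum ∩ Chen ∩ Beatriz ∩ Carol ∩ Viktor: 10:15-10:45, 14:15-15:45.
Hana ∩ Callum ∩ Chen ∩ Beatriz ∩ Carol ∩ Viktor ∩ Elena: 10:15-10:45, 14:15-15:45.
So the common availability across everyone is 10:15-10:45, 14:15-15:45.
The first common window of at least 30 minutes is 10:15-10:45, so the earliest start is 10:15.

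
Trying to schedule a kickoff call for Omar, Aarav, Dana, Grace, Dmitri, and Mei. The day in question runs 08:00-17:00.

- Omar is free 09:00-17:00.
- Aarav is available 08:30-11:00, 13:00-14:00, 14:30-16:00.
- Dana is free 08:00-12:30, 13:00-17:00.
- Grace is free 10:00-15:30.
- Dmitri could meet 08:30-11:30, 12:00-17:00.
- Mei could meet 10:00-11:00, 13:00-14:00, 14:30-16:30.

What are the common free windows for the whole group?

Omar ∩ Aarav: 09:00-11:00, 13:00-14:00, 14:30-16:00.
Omar ∩ Aarav ∩ Dana: 09:00-11:00, 13:00-14:00, 14:30-16:00.
Omar ∩ Aarav ∩ Dana ∩ Grace: 10:00-11:00, 13:00-14:00, 14:30-15:30.
Omar ∩ Aarav ∩ Dana ∩ Grace ∩ Dmitri: 10:00-11:00, 13:00-14:00, 14:30-15:30.
Omar ∩ Aarav ∩ Dana ∩ Grace ∩ Dmitri ∩ Mei: 10:00-11:00, 13:00-14:00, 14:30-15:30.

10:00-11:00, 13:00-14:00, 14:30-15:30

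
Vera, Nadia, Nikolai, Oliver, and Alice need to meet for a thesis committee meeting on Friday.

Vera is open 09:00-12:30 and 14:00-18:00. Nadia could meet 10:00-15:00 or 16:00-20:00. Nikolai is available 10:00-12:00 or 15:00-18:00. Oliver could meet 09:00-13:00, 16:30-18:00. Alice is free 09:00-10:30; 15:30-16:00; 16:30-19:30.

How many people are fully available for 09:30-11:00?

2

Vera and Oliver can make the full 09:30-11:00 slot — that's 2.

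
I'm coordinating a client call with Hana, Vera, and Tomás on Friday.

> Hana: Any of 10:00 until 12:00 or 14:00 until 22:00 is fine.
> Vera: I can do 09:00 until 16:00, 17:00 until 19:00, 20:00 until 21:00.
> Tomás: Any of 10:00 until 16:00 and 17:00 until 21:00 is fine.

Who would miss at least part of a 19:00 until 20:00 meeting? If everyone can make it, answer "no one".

Vera

Hana: free for 19:00-20:00. Vera: not fully free for 19:00-20:00. Tomás: free for 19:00-20:00.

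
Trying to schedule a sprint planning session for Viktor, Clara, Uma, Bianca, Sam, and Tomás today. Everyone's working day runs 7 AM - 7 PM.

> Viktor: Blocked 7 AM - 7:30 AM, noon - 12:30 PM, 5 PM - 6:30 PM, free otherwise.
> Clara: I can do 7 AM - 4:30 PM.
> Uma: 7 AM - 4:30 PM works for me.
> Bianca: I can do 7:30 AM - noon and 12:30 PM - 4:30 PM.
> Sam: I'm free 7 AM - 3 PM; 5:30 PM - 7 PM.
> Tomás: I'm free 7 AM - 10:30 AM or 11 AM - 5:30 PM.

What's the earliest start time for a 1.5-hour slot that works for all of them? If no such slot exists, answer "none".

Viktor free: 07:30-12:00, 12:30-17:00, 18:30-19:00 (invert busy blocks within the working day).
Clara free: 07:00-16:30.
Uma free: 07:00-16:30.
Bianca free: 07:30-12:00, 12:30-16:30.
Sam free: 07:00-15:00, 17:30-19:00.
Tomás free: 07:00-10:30, 11:00-17:30.
Viktor ∩ Clara: 07:30-12:00, 12:30-16:30.
Viktor ∩ Clara ∩ Uma: 07:30-12:00, 12:30-16:30.
Viktor ∩ Clara ∩ Uma ∩ Bianca: 07:30-12:00, 12:30-16:30.
Viktor ∩ Clara ∩ Uma ∩ Bianca ∩ Sam: 07:30-12:00, 12:30-15:00.
Viktor ∩ Clara ∩ Uma ∩ Bianca ∩ Sam ∩ Tomás: 07:30-10:30, 11:00-12:00, 12:30-15:00.
The first common window of at least 90 minutes is 07:30-10:30, so the earliest start is 07:30.

07:30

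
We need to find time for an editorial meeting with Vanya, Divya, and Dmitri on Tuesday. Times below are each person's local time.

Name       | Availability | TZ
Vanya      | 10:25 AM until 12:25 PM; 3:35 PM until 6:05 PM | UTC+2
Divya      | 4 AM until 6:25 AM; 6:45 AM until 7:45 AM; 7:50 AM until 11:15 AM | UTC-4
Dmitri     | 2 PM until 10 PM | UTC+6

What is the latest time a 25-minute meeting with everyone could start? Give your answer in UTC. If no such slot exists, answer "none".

14:50

Vanya in UTC: 08:25-10:25, 13:35-16:05 (subtract 2h to convert from UTC+2).
Divya in UTC: 08:00-10:25, 10:45-11:45, 11:50-15:15 (add 4h to convert from UTC-4).
Dmitri in UTC: 08:00-16:00 (subtract 6h to convert from UTC+6).
Vanya ∩ Divya: 08:25-10:25, 13:35-15:15.
Vanya ∩ Divya ∩ Dmitri: 08:25-10:25, 13:35-15:15.
The last common window of at least 25 minutes is 13:35-15:15; a 25-minute meeting can start as late as 14:50 and still end by 15:15.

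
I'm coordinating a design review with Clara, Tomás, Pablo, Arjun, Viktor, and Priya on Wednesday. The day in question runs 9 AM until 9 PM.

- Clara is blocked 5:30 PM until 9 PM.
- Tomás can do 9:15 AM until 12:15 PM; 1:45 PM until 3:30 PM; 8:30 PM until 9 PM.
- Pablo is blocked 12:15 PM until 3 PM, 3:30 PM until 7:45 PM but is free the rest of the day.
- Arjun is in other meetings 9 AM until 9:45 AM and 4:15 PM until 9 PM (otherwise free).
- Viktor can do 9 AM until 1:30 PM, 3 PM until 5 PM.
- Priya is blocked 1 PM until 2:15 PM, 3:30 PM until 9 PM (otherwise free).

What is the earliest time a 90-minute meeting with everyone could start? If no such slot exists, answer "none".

09:45

Clara free: 09:00-17:30 (invert busy blocks within the working day).
Tomás free: 09:15-12:15, 13:45-15:30, 20:30-21:00.
Pablo free: 09:00-12:15, 15:00-15:30, 19:45-21:00 (invert busy blocks within the working day).
Arjun free: 09:45-16:15 (invert busy blocks within the working day).
Viktor free: 09:00-13:30, 15:00-17:00.
Priya free: 09:00-13:00, 14:15-15:30 (invert busy blocks within the working day).
Clara ∩ Tomás: 09:15-12:15, 13:45-15:30.
Clara ∩ Tomás ∩ Pablo: 09:15-12:15, 15:00-15:30.
Clara ∩ Tomás ∩ Pablo ∩ Arjun: 09:45-12:15, 15:00-15:30.
Clara ∩ Tomás ∩ Pablo ∩ Arjun ∩ Viktor: 09:45-12:15, 15:00-15:30.
Clara ∩ Tomás ∩ Pablo ∩ Arjun ∩ Viktor ∩ Priya: 09:45-12:15, 15:00-15:30.
The first common window of at least 90 minutes is 09:45-12:15, so the earliest start is 09:45.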